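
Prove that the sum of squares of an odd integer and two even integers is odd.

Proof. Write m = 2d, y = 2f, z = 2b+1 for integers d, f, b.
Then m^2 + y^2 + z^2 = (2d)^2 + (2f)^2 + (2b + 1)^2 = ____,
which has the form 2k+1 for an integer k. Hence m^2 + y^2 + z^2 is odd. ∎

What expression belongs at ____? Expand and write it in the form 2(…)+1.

(2d)^2 + (2f)^2 + (2b + 1)^2 = 4b^2 + 4b + 4d^2 + 4f^2 + 1
= 2(2b^2 + 2b + 2d^2 + 2f^2) + 1.
Since 2b^2 + 2b + 2d^2 + 2f^2 is an integer, the sum of squares is of the form 2k+1 for an integer k.

2(2b^2 + 2b + 2d^2 + 2f^2) + 1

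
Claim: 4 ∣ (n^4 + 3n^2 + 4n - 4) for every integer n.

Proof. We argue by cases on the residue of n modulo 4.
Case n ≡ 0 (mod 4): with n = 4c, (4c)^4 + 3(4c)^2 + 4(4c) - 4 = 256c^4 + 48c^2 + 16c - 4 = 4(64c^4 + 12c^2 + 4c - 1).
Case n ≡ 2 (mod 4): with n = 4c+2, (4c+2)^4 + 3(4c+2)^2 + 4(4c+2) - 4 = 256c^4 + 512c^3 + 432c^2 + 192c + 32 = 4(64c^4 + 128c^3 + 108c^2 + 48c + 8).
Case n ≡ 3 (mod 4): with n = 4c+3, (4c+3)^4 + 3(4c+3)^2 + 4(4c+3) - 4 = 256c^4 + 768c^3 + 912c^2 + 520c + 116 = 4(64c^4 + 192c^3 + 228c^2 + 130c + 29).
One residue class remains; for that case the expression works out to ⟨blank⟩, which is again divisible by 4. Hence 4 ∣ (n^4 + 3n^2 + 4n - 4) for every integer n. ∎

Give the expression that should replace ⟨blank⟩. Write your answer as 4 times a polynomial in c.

The residues treated are {0, 2, 3}, so the missing case is n ≡ 1 (mod 4); write n = 4c+1.
Then (4c+1)^4 + 3(4c+1)^2 + 4(4c+1) - 4 = 256c^4 + 256c^3 + 144c^2 + 56c + 4 = 4(64c^4 + 64c^3 + 36c^2 + 14c + 1).

4(64c^4 + 64c^3 + 36c^2 + 14c + 1)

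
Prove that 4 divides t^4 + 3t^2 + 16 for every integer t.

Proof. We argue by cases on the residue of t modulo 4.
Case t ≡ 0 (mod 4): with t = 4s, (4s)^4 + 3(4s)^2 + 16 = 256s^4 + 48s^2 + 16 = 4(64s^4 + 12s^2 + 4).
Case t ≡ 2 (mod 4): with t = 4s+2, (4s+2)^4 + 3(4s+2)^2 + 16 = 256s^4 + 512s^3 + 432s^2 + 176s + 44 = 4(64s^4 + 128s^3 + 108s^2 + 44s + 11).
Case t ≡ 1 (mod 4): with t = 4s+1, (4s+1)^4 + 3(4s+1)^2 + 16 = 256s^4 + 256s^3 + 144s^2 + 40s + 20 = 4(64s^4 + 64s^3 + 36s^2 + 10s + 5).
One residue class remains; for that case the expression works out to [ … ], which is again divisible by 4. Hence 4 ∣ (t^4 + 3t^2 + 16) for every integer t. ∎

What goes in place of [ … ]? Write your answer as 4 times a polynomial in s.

4(64s^4 + 192s^3 + 228s^2 + 126s + 31)

Only t ≡ 3 (mod 4) is unaccounted for. Put t = 4s+3:
(4s+3)^4 + 3(4s+3)^2 + 16 expands to 256s^4 + 768s^3 + 912s^2 + 504s + 124,
and factoring out 4 leaves 4(64s^4 + 192s^3 + 228s^2 + 126s + 31).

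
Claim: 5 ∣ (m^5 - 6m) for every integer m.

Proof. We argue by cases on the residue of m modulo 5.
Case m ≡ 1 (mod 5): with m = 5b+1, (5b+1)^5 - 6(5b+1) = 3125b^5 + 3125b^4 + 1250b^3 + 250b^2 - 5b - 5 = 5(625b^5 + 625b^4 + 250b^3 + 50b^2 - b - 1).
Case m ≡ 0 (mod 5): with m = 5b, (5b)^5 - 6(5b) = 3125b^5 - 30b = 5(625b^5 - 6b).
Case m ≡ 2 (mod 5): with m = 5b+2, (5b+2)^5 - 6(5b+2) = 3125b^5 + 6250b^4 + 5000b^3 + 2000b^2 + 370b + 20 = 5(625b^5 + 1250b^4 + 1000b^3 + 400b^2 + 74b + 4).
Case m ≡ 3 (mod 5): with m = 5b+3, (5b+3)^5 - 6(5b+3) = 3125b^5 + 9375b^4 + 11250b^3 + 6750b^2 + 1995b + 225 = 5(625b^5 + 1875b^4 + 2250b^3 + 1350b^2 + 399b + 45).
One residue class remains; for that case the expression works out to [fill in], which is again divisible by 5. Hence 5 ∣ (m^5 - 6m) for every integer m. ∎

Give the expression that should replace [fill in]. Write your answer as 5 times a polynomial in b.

5(625b^5 + 2500b^4 + 4000b^3 + 3200b^2 + 1274b + 200)

The residues treated are {1, 0, 2, 3}, so the missing case is m ≡ 4 (mod 5); write m = 5b+4.
Then (5b+4)^5 - 6(5b+4) = 3125b^5 + 12500b^4 + 20000b^3 + 16000b^2 + 6370b + 1000 = 5(625b^5 + 2500b^4 + 4000b^3 + 3200b^2 + 1274b + 200).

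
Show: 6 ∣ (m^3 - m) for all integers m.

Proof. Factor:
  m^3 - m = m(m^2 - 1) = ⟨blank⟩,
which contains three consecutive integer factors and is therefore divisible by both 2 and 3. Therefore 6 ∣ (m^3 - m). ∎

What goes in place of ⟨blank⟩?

m(m^2 - 1) = m(m - 1)(m + 1) = (m - 1)m(m + 1).
These three factors are consecutive integers, so their product is divisible by 6.

(m - 1)m(m + 1)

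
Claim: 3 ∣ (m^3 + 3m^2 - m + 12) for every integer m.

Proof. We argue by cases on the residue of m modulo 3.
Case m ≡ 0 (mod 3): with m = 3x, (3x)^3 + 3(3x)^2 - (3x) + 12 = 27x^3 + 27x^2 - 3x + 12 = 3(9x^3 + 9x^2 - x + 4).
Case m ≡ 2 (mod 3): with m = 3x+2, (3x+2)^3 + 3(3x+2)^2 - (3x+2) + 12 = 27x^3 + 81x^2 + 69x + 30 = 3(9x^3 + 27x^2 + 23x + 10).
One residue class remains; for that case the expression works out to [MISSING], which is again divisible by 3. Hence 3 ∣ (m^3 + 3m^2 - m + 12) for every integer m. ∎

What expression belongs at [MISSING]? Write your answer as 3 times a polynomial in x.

Only m ≡ 1 (mod 3) is unaccounted for. Put m = 3x+1:
(3x+1)^3 + 3(3x+1)^2 - (3x+1) + 12 expands to 27x^3 + 54x^2 + 24x + 15,
and factoring out 3 leaves 3(9x^3 + 18x^2 + 8x + 5).

3(9x^3 + 18x^2 + 8x + 5)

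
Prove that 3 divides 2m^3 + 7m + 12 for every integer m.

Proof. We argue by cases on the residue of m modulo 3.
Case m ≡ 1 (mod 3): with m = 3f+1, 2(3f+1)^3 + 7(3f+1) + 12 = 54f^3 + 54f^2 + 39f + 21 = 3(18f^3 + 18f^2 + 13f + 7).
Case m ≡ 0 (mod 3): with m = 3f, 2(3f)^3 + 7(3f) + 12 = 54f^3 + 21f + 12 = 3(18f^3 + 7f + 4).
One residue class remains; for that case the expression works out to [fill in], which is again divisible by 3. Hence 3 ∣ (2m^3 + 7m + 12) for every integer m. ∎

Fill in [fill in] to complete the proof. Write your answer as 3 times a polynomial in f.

Only m ≡ 2 (mod 3) is unaccounted for. Put m = 3f+2:
2(3f+2)^3 + 7(3f+2) + 12 expands to 54f^3 + 108f^2 + 93f + 42,
and factoring out 3 leaves 3(18f^3 + 36f^2 + 31f + 14).

3(18f^3 + 36f^2 + 31f + 14)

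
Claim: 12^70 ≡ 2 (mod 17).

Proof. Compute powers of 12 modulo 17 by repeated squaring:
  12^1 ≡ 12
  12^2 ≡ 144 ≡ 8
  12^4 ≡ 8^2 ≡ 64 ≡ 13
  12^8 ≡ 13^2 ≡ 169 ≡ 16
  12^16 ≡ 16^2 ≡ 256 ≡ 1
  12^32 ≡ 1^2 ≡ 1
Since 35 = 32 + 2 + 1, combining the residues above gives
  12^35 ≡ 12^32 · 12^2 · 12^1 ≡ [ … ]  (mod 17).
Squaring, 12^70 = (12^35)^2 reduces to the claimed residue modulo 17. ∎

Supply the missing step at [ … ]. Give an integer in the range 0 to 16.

11

12^32 · 12^2 · 12^1 ≡ 1 · 8 · 12 = 96.
96 mod 17 = 11, so 12^35 ≡ 11 (mod 17).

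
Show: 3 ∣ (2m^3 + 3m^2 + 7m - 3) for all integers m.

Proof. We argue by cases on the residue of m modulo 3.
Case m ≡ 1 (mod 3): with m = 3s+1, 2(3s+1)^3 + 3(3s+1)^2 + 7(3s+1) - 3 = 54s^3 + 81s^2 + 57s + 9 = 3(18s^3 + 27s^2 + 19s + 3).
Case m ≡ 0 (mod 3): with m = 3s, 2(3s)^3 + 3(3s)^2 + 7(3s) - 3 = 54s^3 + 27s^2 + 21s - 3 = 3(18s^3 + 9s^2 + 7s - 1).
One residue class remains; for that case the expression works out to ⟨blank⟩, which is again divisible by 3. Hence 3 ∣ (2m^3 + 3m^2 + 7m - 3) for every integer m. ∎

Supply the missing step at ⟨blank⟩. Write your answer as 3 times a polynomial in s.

The residues treated are {1, 0}, so the missing case is m ≡ 2 (mod 3); write m = 3s+2.
Then 2(3s+2)^3 + 3(3s+2)^2 + 7(3s+2) - 3 = 54s^3 + 135s^2 + 129s + 39 = 3(18s^3 + 45s^2 + 43s + 13).

3(18s^3 + 45s^2 + 43s + 13)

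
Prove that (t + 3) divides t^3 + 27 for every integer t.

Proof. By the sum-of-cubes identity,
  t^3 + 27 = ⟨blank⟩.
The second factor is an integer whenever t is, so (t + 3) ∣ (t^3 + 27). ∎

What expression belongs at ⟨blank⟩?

Polynomial division of t^3 + 27 by t + 3 leaves remainder 0 and quotient t^2 - 3t + 9.
Hence t^3 + 27 = (t + 3)(t^2 - 3t + 9).

(t + 3)(t^2 - 3t + 9)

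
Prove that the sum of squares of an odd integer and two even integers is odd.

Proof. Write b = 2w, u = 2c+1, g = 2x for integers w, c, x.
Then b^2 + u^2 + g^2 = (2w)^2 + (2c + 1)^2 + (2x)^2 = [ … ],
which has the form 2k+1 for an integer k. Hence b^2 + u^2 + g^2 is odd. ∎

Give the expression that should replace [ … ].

Expanding: (2w)^2 + (2c + 1)^2 + (2x)^2 = 4c^2 + 4c + 4w^2 + 4x^2 + 1.
Every term except the constant is even, so this is 2(2c^2 + 2c + 2w^2 + 2x^2) + 1,
and 2c^2 + 2c + 2w^2 + 2x^2 ∈ ℤ gives the required form.

2(2c^2 + 2c + 2w^2 + 2x^2) + 1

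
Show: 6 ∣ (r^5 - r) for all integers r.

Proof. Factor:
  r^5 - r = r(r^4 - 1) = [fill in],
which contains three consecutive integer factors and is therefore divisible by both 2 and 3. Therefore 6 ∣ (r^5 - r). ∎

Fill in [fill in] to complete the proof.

r^4 - 1 = (r^2 - 1)(r^2 + 1), and r^2 - 1 = (r-1)(r+1).
So r(r^4 - 1) = (r - 1)r(r + 1)(r^2 + 1).

(r - 1)r(r + 1)(r^2 + 1)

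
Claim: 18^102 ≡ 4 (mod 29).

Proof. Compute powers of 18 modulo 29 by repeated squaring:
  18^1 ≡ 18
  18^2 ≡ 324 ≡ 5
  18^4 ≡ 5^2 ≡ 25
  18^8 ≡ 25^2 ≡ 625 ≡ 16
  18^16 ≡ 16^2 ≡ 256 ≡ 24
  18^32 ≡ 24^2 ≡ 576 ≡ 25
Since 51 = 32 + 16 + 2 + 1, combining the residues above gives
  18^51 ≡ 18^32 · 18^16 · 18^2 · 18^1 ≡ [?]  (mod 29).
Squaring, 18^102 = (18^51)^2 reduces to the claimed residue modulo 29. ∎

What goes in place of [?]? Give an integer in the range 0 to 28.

18^32 · 18^16 · 18^2 · 18^1 ≡ 25 · 24 · 5 · 18 = 54000.
54000 mod 29 = 2, so 18^51 ≡ 2 (mod 29).

2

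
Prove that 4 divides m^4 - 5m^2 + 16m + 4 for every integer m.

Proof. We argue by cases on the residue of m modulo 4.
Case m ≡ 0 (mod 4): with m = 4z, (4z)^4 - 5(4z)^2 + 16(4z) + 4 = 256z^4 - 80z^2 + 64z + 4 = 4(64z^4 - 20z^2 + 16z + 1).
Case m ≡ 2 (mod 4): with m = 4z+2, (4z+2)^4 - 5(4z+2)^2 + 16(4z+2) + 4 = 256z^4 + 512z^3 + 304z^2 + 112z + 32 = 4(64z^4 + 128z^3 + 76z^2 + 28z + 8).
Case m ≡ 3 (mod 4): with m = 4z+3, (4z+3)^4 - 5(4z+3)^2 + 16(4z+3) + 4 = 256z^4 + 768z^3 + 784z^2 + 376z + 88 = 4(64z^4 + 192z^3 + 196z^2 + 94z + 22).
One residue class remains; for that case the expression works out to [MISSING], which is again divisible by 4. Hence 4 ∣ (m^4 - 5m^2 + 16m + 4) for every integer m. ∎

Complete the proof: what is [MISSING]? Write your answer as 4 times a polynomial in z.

4(64z^4 + 64z^3 + 4z^2 + 10z + 4)

Only m ≡ 1 (mod 4) is unaccounted for. Put m = 4z+1:
(4z+1)^4 - 5(4z+1)^2 + 16(4z+1) + 4 expands to 256z^4 + 256z^3 + 16z^2 + 40z + 16,
and factoring out 4 leaves 4(64z^4 + 64z^3 + 4z^2 + 10z + 4).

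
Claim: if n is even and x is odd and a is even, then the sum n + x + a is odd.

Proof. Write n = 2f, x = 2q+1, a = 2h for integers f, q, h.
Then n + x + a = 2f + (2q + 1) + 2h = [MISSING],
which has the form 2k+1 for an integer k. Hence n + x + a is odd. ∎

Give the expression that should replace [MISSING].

2f + (2q + 1) + 2h = 2f + 2h + 2q + 1
= 2(f + h + q) + 1.
Since f + h + q is an integer, the sum is of the form 2k+1 for an integer k.

2(f + h + q) + 1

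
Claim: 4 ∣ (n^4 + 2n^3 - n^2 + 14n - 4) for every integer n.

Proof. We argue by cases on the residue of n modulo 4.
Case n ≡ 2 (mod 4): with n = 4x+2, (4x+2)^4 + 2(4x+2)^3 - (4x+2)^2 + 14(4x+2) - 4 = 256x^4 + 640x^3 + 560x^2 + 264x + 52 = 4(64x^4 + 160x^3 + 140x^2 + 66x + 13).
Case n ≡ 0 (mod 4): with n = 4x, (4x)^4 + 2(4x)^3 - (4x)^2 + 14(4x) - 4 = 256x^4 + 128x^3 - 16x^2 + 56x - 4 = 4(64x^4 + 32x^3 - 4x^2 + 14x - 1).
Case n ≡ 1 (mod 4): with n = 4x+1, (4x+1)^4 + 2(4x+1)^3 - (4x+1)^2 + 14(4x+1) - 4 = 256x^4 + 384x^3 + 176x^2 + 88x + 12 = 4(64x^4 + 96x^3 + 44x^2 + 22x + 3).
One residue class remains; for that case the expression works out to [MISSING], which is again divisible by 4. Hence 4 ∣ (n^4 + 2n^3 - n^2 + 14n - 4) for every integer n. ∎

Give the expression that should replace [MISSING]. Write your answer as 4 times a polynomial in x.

4(64x^4 + 224x^3 + 284x^2 + 170x + 41)

The residues treated are {2, 0, 1}, so the missing case is n ≡ 3 (mod 4); write n = 4x+3.
Then (4x+3)^4 + 2(4x+3)^3 - (4x+3)^2 + 14(4x+3) - 4 = 256x^4 + 896x^3 + 1136x^2 + 680x + 164 = 4(64x^4 + 224x^3 + 284x^2 + 170x + 41).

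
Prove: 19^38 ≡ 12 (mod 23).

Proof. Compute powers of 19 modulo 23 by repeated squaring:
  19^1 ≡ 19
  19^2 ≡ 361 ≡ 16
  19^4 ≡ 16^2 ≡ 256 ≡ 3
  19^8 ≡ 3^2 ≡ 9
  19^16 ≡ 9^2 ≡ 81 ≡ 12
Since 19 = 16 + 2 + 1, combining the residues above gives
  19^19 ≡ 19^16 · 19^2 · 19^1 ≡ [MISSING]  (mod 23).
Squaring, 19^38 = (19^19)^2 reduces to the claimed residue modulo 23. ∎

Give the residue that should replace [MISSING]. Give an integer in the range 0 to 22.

Multiply the listed residues: 12 · 16 · 19 = 192 → 3648.
Reducing modulo 23: 3648 = 158·23 + 14, so 19^19 ≡ 14.

14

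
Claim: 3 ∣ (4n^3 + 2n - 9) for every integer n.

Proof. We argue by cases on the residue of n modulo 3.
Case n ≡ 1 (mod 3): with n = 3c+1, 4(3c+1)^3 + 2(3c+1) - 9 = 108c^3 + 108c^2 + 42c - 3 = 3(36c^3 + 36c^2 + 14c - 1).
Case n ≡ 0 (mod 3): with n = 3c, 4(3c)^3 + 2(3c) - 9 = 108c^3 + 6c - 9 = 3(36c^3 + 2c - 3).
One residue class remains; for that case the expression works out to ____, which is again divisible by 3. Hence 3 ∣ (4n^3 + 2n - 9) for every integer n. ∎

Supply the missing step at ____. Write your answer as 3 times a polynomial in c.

3(36c^3 + 72c^2 + 50c + 9)

The residues treated are {1, 0}, so the missing case is n ≡ 2 (mod 3); write n = 3c+2.
Then 4(3c+2)^3 + 2(3c+2) - 9 = 108c^3 + 216c^2 + 150c + 27 = 3(36c^3 + 72c^2 + 50c + 9).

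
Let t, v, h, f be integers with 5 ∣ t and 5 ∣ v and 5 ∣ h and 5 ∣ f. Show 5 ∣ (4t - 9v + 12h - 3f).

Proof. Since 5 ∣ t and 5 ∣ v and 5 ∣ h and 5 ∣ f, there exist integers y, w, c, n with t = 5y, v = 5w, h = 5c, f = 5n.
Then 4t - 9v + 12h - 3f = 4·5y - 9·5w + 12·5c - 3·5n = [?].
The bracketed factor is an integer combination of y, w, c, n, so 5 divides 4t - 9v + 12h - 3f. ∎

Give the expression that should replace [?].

Each term has a factor of 5: 4·5y - 9·5w + 12·5c - 3·5n = 5·(12c - 3n - 9w + 4y).
Since 12c - 3n - 9w + 4y is an integer, 5 ∣ (4t - 9v + 12h - 3f).

5(12c - 3n - 9w + 4y)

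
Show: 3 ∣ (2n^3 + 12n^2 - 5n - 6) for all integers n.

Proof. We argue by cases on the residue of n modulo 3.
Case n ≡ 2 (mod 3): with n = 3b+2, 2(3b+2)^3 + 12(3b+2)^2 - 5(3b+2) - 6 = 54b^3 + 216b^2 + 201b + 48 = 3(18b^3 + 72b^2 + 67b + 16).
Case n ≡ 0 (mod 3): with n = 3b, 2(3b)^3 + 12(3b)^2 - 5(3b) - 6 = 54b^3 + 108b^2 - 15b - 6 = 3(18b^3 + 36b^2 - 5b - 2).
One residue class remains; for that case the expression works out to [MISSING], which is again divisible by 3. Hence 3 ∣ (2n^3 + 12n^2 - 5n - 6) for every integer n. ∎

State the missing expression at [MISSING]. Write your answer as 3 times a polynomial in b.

The residues treated are {2, 0}, so the missing case is n ≡ 1 (mod 3); write n = 3b+1.
Then 2(3b+1)^3 + 12(3b+1)^2 - 5(3b+1) - 6 = 54b^3 + 162b^2 + 75b + 3 = 3(18b^3 + 54b^2 + 25b + 1).

3(18b^3 + 54b^2 + 25b + 1)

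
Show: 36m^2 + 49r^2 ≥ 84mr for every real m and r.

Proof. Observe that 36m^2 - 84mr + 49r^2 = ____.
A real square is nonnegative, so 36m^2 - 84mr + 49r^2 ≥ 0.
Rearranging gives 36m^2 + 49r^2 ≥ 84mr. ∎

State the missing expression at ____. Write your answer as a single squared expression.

(6m - 7r)^2

The leading and trailing coefficients are 6^2 and 7^2, and 84 = 2·6·7, so the trinomial is (6m - 7r)^2.
Hence 36m^2 - 84mr + 49r^2 ≥ 0.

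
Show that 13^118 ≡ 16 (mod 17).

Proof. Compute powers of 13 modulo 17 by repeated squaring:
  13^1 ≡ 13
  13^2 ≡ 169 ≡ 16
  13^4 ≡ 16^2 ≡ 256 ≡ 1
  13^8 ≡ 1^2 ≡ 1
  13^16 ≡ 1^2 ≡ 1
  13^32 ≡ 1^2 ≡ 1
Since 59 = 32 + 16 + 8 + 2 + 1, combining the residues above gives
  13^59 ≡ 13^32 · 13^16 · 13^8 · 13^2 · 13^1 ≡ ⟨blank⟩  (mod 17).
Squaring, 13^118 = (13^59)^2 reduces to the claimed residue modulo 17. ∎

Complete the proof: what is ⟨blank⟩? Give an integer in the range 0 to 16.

4

13^32 · 13^16 · 13^8 · 13^2 · 13^1 ≡ 1 · 1 · 1 · 16 · 13 = 208.
208 mod 17 = 4, so 13^59 ≡ 4 (mod 17).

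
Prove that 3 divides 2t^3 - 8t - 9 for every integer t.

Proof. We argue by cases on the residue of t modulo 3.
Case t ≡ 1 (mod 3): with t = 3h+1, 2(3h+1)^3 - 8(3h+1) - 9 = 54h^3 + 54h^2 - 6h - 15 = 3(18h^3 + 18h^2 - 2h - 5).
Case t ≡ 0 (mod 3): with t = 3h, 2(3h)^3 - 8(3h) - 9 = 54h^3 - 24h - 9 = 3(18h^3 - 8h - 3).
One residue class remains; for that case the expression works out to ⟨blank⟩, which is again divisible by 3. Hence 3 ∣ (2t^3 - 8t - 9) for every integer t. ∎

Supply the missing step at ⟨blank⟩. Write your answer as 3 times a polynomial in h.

The residues treated are {1, 0}, so the missing case is t ≡ 2 (mod 3); write t = 3h+2.
Then 2(3h+2)^3 - 8(3h+2) - 9 = 54h^3 + 108h^2 + 48h - 9 = 3(18h^3 + 36h^2 + 16h - 3).

3(18h^3 + 36h^2 + 16h - 3)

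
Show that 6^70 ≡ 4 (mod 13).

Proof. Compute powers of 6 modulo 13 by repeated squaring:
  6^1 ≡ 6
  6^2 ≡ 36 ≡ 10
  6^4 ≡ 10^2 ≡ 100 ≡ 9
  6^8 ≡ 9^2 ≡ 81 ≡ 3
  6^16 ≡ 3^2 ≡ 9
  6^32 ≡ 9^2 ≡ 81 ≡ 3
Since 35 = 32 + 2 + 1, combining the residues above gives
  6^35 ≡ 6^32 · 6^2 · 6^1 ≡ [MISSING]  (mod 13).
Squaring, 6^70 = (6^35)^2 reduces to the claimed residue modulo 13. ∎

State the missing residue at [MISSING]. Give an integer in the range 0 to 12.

6^32 · 6^2 · 6^1 ≡ 3 · 10 · 6 = 180.
180 mod 13 = 11, so 6^35 ≡ 11 (mod 13).

11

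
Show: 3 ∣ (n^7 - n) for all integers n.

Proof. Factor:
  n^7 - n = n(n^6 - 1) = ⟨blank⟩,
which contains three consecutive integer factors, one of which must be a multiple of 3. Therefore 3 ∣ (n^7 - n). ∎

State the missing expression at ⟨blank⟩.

(n - 1)n(n + 1)(n^4 + n^2 + 1)

n^6 - 1 = (n^2 - 1)(n^4 + n^2 + 1), and n^2 - 1 = (n-1)(n+1).
So n(n^6 - 1) = (n - 1)n(n + 1)(n^4 + n^2 + 1).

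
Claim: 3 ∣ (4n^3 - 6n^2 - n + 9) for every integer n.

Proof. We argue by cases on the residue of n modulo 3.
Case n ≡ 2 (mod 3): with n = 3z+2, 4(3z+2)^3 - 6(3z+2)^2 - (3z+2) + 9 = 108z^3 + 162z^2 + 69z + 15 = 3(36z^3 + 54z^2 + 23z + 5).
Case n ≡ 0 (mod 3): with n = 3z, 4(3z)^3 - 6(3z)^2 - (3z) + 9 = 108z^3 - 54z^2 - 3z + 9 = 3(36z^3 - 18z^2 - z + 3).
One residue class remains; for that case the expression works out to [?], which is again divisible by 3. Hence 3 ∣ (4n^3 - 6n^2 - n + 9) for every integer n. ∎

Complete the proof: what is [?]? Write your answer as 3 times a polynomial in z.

Only n ≡ 1 (mod 3) is unaccounted for. Put n = 3z+1:
4(3z+1)^3 - 6(3z+1)^2 - (3z+1) + 9 expands to 108z^3 + 54z^2 - 3z + 6,
and factoring out 3 leaves 3(36z^3 + 18z^2 - z + 2).

3(36z^3 + 18z^2 - z + 2)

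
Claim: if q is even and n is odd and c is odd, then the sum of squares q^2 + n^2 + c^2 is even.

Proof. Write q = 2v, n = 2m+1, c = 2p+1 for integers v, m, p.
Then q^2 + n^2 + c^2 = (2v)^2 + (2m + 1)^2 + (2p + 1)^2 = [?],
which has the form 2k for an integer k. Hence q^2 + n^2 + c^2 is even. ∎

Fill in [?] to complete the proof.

2(2m^2 + 2m + 2p^2 + 2p + 2v^2 + 1)

(2v)^2 + (2m + 1)^2 + (2p + 1)^2 = 4m^2 + 4m + 4p^2 + 4p + 4v^2 + 2
= 2(2m^2 + 2m + 2p^2 + 2p + 2v^2 + 1).
Since 2m^2 + 2m + 2p^2 + 2p + 2v^2 + 1 is an integer, the sum of squares is of the form 2k for an integer k.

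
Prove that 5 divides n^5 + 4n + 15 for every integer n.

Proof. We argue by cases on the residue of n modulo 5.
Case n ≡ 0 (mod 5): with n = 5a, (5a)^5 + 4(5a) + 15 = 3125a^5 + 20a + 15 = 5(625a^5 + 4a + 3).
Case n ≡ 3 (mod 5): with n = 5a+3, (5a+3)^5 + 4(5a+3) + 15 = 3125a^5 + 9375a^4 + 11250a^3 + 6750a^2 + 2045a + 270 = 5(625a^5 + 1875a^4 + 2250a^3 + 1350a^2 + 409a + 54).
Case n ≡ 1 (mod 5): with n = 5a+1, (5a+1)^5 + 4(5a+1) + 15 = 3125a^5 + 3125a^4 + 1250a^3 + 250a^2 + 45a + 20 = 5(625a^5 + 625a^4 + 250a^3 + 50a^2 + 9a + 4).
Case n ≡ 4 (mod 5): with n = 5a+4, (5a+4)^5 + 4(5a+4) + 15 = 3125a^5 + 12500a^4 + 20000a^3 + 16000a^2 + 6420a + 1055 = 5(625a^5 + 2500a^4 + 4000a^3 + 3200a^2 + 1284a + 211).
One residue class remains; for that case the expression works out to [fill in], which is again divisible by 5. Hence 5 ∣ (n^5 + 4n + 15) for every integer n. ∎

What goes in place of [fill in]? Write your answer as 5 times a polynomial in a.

The residues treated are {0, 3, 1, 4}, so the missing case is n ≡ 2 (mod 5); write n = 5a+2.
Then (5a+2)^5 + 4(5a+2) + 15 = 3125a^5 + 6250a^4 + 5000a^3 + 2000a^2 + 420a + 55 = 5(625a^5 + 1250a^4 + 1000a^3 + 400a^2 + 84a + 11).

5(625a^5 + 1250a^4 + 1000a^3 + 400a^2 + 84a + 11)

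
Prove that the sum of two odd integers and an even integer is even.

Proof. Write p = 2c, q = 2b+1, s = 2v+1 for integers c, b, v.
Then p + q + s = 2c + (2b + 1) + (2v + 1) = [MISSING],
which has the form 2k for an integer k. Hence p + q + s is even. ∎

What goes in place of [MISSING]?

Expanding: 2c + (2b + 1) + (2v + 1) = 2b + 2c + 2v + 2.
Every term is even; pulling out the factor of 2 gives 2(b + c + v + 1).

2(b + c + v + 1)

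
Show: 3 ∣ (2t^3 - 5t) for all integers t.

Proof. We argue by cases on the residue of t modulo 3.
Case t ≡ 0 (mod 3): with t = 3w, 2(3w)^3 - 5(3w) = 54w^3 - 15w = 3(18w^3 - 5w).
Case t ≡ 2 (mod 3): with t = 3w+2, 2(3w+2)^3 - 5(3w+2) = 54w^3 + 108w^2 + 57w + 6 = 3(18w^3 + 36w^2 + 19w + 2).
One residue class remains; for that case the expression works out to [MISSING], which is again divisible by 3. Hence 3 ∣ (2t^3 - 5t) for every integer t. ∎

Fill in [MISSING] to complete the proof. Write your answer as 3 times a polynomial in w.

3(18w^3 + 18w^2 + w - 1)

Only t ≡ 1 (mod 3) is unaccounted for. Put t = 3w+1:
2(3w+1)^3 - 5(3w+1) expands to 54w^3 + 54w^2 + 3w - 3,
and factoring out 3 leaves 3(18w^3 + 18w^2 + w - 1).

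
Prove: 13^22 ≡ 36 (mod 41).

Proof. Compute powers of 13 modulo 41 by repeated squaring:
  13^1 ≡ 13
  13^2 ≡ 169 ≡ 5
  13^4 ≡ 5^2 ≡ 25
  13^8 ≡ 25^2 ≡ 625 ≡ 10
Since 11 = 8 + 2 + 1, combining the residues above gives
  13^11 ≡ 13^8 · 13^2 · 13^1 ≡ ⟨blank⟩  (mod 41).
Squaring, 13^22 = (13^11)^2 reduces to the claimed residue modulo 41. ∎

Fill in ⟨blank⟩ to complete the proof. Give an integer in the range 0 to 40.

Multiply the listed residues: 10 · 5 · 13 = 50 → 650.
Reducing modulo 41: 650 = 15·41 + 35, so 13^11 ≡ 35.

35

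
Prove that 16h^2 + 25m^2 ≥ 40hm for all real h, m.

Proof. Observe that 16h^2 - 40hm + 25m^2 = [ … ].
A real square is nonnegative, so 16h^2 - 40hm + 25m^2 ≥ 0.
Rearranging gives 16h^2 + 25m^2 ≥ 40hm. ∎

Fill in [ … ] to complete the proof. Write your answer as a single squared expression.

(4h - 5m)^2

The leading and trailing coefficients are 4^2 and 5^2, and 40 = 2·4·5, so the trinomial is (4h - 5m)^2.
Hence 16h^2 - 40hm + 25m^2 ≥ 0.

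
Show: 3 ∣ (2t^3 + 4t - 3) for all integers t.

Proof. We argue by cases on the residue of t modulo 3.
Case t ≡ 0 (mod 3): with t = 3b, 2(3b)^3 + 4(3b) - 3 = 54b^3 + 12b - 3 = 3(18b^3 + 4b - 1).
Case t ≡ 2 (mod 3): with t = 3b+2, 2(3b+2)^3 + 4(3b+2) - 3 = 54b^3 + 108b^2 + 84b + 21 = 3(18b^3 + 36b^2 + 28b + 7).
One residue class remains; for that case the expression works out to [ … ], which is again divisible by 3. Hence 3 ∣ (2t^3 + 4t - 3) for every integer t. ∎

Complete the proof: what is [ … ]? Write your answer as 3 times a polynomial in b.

3(18b^3 + 18b^2 + 10b + 1)

The residues treated are {0, 2}, so the missing case is t ≡ 1 (mod 3); write t = 3b+1.
Then 2(3b+1)^3 + 4(3b+1) - 3 = 54b^3 + 54b^2 + 30b + 3 = 3(18b^3 + 18b^2 + 10b + 1).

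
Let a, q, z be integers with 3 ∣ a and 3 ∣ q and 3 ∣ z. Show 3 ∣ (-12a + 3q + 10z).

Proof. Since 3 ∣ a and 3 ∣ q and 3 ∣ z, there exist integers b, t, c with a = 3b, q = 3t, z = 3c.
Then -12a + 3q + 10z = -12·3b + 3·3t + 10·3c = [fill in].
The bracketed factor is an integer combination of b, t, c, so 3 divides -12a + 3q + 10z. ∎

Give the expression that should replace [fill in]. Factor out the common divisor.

3(-12b + 10c + 3t)

Pull the common 3 out of every term: -12·3b + 3·3t + 10·3c = 3(-12b + 10c + 3t).
-12b + 10c + 3t is an integer, which exhibits the divisibility.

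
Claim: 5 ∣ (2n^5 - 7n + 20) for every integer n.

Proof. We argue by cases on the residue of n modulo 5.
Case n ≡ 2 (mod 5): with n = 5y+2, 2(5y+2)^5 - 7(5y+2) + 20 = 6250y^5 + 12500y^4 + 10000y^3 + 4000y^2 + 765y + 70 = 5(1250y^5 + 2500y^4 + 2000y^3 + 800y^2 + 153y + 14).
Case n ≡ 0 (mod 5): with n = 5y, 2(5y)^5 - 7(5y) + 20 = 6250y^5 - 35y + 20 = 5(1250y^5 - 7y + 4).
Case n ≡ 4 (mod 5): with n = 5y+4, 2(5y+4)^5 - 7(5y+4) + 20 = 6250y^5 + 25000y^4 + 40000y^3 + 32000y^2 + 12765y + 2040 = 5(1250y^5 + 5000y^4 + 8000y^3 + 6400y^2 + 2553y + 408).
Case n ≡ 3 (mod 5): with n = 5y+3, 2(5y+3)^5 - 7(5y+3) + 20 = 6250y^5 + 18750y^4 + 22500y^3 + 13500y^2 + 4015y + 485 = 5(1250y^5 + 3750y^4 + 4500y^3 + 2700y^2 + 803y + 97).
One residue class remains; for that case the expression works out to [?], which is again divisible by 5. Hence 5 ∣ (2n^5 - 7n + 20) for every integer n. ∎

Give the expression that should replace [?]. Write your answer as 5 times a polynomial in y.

5(1250y^5 + 1250y^4 + 500y^3 + 100y^2 + 3y + 3)

The residues treated are {2, 0, 4, 3}, so the missing case is n ≡ 1 (mod 5); write n = 5y+1.
Then 2(5y+1)^5 - 7(5y+1) + 20 = 6250y^5 + 6250y^4 + 2500y^3 + 500y^2 + 15y + 15 = 5(1250y^5 + 1250y^4 + 500y^3 + 100y^2 + 3y + 3).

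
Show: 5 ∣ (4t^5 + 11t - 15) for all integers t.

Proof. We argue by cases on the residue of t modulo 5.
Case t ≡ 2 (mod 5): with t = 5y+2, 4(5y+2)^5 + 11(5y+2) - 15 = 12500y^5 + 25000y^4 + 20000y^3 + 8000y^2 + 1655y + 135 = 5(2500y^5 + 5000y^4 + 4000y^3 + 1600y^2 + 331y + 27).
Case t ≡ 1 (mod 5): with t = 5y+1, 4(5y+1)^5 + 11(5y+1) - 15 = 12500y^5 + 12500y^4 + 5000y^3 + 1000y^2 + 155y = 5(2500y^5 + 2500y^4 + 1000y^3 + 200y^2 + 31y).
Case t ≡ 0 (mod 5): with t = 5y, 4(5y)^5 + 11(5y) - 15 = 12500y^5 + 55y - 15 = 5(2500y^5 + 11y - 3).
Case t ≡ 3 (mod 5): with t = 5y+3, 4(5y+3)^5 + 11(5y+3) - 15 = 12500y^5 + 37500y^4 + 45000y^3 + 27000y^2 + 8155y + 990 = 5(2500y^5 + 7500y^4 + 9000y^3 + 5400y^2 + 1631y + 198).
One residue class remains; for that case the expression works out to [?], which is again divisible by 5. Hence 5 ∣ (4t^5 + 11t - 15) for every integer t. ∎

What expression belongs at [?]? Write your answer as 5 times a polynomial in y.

5(2500y^5 + 10000y^4 + 16000y^3 + 12800y^2 + 5131y + 825)

The residues treated are {2, 1, 0, 3}, so the missing case is t ≡ 4 (mod 5); write t = 5y+4.
Then 4(5y+4)^5 + 11(5y+4) - 15 = 12500y^5 + 50000y^4 + 80000y^3 + 64000y^2 + 25655y + 4125 = 5(2500y^5 + 10000y^4 + 16000y^3 + 12800y^2 + 5131y + 825).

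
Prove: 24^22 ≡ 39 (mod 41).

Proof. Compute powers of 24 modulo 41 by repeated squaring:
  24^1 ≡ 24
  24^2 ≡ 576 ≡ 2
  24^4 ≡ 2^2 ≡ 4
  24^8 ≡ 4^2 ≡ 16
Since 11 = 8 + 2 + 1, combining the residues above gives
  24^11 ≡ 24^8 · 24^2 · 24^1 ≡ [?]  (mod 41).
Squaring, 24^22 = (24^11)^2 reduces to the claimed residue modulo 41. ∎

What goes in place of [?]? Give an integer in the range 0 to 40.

30

24^8 · 24^2 · 24^1 ≡ 16 · 2 · 24 = 768.
768 mod 41 = 30, so 24^11 ≡ 30 (mod 41).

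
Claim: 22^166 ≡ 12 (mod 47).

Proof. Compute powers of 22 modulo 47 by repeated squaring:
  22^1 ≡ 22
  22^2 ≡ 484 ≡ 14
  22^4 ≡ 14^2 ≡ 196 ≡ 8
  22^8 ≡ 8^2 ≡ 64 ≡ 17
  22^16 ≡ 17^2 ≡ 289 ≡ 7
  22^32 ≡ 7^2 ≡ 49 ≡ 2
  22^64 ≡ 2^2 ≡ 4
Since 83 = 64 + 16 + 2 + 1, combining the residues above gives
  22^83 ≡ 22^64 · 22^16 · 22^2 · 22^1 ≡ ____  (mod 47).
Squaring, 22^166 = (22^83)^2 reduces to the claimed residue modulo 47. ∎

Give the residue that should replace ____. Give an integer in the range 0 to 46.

23

Multiply the listed residues: 4 · 7 · 14 · 22 = 28 → 392 → 8624.
Reducing modulo 47: 8624 = 183·47 + 23, so 22^83 ≡ 23.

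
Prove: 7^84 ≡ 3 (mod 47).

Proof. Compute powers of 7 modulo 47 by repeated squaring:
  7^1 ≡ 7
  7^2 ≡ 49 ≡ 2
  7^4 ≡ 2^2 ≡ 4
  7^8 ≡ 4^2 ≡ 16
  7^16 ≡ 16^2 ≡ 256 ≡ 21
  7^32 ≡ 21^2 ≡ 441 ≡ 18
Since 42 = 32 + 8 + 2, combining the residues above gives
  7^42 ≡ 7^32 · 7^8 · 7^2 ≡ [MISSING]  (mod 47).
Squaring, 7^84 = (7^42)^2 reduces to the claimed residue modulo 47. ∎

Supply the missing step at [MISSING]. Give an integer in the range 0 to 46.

12

7^32 · 7^8 · 7^2 ≡ 18 · 16 · 2 = 576.
576 mod 47 = 12, so 7^42 ≡ 12 (mod 47).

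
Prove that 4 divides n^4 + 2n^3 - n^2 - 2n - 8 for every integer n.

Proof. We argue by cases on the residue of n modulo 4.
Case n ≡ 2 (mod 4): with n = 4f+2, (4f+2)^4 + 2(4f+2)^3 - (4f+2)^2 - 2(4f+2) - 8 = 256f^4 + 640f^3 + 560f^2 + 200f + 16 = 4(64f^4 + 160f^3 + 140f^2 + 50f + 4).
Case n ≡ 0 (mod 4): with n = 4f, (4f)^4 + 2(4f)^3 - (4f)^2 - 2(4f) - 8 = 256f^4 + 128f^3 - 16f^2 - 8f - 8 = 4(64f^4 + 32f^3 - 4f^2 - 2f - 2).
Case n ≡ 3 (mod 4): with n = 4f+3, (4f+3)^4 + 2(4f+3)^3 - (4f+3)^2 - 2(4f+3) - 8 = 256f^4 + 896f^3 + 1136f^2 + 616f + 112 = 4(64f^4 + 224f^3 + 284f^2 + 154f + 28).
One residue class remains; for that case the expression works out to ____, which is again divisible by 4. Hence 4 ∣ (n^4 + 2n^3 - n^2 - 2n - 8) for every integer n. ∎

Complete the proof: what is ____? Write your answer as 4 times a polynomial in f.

Only n ≡ 1 (mod 4) is unaccounted for. Put n = 4f+1:
(4f+1)^4 + 2(4f+1)^3 - (4f+1)^2 - 2(4f+1) - 8 expands to 256f^4 + 384f^3 + 176f^2 + 24f - 8,
and factoring out 4 leaves 4(64f^4 + 96f^3 + 44f^2 + 6f - 2).

4(64f^4 + 96f^3 + 44f^2 + 6f - 2)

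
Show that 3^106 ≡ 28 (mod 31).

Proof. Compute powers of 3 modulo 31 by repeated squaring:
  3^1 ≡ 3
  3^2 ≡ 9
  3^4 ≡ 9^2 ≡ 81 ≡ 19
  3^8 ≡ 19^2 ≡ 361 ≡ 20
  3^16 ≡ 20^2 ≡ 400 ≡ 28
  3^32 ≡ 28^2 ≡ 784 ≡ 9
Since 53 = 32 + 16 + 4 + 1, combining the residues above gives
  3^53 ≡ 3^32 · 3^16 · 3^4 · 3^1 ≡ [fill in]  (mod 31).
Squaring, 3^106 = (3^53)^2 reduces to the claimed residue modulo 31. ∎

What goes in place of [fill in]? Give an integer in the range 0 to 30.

Multiply the listed residues: 9 · 28 · 19 · 3 = 252 → 4788 → 14364.
Reducing modulo 31: 14364 = 463·31 + 11, so 3^53 ≡ 11.

11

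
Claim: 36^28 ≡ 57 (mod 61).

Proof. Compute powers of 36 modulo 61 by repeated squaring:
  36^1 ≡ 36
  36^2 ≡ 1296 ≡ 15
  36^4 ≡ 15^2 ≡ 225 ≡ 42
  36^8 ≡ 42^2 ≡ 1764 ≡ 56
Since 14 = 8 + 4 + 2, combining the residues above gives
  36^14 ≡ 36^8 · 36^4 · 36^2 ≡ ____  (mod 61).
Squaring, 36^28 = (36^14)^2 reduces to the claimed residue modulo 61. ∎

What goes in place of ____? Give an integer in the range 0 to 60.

22

36^8 · 36^4 · 36^2 ≡ 56 · 42 · 15 = 35280.
35280 mod 61 = 22, so 36^14 ≡ 22 (mod 61).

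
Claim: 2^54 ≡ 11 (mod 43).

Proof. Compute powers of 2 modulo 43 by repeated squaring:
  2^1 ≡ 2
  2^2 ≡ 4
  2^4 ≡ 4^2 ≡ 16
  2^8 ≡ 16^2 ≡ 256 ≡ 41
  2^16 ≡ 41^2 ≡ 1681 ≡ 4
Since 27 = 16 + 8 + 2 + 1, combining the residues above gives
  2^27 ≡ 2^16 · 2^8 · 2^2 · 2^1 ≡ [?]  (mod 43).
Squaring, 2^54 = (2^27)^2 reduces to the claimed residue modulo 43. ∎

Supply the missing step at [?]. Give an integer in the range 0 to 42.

Multiply the listed residues: 4 · 41 · 4 · 2 = 164 → 656 → 1312.
Reducing modulo 43: 1312 = 30·43 + 22, so 2^27 ≡ 22.

22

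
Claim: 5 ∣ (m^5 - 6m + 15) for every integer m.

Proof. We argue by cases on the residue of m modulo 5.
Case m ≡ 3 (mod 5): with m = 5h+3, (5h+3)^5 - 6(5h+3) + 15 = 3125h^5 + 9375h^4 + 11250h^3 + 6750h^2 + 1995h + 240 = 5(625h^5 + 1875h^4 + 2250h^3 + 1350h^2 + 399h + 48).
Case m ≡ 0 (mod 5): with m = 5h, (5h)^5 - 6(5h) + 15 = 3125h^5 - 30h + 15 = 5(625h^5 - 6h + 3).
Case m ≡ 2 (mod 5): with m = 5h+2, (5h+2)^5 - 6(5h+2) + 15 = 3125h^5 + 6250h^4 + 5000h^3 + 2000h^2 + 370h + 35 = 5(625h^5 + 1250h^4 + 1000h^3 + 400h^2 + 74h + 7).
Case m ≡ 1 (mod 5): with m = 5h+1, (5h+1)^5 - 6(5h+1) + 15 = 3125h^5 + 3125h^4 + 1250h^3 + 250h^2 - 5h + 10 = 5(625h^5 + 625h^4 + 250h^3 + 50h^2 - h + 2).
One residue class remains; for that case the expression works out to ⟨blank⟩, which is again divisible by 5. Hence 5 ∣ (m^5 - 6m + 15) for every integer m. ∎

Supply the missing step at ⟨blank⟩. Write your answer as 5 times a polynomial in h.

The residues treated are {3, 0, 2, 1}, so the missing case is m ≡ 4 (mod 5); write m = 5h+4.
Then (5h+4)^5 - 6(5h+4) + 15 = 3125h^5 + 12500h^4 + 20000h^3 + 16000h^2 + 6370h + 1015 = 5(625h^5 + 2500h^4 + 4000h^3 + 3200h^2 + 1274h + 203).

5(625h^5 + 2500h^4 + 4000h^3 + 3200h^2 + 1274h + 203)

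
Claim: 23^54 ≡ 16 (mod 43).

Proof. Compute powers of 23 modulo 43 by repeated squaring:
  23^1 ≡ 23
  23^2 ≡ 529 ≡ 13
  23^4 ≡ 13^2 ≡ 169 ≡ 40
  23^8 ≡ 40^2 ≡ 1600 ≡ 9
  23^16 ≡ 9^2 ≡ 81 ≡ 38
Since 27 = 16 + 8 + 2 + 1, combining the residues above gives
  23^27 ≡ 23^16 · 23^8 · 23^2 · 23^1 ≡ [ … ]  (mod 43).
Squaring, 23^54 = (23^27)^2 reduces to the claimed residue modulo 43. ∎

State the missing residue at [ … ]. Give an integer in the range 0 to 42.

4

23^16 · 23^8 · 23^2 · 23^1 ≡ 38 · 9 · 13 · 23 = 102258.
102258 mod 43 = 4, so 23^27 ≡ 4 (mod 43).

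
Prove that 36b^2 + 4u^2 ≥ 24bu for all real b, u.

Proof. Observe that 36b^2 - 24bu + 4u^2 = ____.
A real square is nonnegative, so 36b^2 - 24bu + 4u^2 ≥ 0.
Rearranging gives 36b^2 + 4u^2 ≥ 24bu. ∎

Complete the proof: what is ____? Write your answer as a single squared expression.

The leading and trailing coefficients are 6^2 and 2^2, and 24 = 2·6·2, so the trinomial is (6b - 2u)^2.
Hence 36b^2 - 24bu + 4u^2 ≥ 0.

(6b - 2u)^2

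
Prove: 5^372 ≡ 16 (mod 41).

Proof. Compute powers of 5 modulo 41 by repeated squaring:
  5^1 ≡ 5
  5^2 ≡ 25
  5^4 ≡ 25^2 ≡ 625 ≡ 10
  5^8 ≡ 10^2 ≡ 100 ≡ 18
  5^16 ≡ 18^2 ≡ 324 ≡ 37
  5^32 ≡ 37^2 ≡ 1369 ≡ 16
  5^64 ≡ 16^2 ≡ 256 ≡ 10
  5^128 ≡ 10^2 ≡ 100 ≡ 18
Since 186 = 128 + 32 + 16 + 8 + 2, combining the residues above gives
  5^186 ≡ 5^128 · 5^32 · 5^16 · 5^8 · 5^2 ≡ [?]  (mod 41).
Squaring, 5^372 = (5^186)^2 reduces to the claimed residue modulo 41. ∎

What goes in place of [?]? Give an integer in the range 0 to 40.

5^128 · 5^32 · 5^16 · 5^8 · 5^2 ≡ 18 · 16 · 37 · 18 · 25 = 4795200.
4795200 mod 41 = 4, so 5^186 ≡ 4 (mod 41).

4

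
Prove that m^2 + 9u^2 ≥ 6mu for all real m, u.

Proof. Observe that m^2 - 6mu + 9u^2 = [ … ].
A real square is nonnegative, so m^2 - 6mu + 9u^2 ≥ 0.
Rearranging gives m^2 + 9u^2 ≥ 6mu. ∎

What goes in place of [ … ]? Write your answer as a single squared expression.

(m - 3u)^2

m^2 - 6mu + 9u^2 is a perfect-square trinomial: the outer terms are (m)^2 and (3u)^2, and the cross term is -2·m·3u.
So m^2 - 6mu + 9u^2 = (m - 3u)^2 ≥ 0.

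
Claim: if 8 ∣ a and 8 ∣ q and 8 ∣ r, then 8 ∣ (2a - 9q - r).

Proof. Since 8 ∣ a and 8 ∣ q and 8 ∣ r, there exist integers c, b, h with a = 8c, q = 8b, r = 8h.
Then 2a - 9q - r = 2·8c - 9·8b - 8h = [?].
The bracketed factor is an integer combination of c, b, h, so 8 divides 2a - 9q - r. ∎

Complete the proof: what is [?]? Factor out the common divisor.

8(-9b + 2c - h)

Each term has a factor of 8: 2·8c - 9·8b - 8h = 8·(-9b + 2c - h).
Since -9b + 2c - h is an integer, 8 ∣ (2a - 9q - r).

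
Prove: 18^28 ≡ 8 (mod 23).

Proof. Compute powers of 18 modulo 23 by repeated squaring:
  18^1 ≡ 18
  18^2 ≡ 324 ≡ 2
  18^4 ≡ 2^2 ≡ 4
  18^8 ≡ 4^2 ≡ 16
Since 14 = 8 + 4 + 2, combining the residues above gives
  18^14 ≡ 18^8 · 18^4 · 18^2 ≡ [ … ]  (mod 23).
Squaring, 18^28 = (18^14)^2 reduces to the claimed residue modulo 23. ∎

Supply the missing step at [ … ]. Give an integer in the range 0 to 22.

Multiply the listed residues: 16 · 4 · 2 = 64 → 128.
Reducing modulo 23: 128 = 5·23 + 13, so 18^14 ≡ 13.

13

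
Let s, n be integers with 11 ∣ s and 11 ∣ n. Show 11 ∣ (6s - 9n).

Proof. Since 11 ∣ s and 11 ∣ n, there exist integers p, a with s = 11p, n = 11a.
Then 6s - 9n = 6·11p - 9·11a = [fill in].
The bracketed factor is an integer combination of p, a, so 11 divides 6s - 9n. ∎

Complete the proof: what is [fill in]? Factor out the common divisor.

Pull the common 11 out of every term: 6·11p - 9·11a = 11(-9a + 6p).
-9a + 6p is an integer, which exhibits the divisibility.

11(-9a + 6p)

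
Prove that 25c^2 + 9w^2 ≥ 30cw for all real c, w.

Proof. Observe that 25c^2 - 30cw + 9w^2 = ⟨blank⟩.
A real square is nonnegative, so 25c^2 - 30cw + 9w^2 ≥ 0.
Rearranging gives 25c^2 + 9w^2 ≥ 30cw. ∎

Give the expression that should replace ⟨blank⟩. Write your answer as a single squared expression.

The leading and trailing coefficients are 5^2 and 3^2, and 30 = 2·5·3, so the trinomial is (5c - 3w)^2.
Hence 25c^2 - 30cw + 9w^2 ≥ 0.

(5c - 3w)^2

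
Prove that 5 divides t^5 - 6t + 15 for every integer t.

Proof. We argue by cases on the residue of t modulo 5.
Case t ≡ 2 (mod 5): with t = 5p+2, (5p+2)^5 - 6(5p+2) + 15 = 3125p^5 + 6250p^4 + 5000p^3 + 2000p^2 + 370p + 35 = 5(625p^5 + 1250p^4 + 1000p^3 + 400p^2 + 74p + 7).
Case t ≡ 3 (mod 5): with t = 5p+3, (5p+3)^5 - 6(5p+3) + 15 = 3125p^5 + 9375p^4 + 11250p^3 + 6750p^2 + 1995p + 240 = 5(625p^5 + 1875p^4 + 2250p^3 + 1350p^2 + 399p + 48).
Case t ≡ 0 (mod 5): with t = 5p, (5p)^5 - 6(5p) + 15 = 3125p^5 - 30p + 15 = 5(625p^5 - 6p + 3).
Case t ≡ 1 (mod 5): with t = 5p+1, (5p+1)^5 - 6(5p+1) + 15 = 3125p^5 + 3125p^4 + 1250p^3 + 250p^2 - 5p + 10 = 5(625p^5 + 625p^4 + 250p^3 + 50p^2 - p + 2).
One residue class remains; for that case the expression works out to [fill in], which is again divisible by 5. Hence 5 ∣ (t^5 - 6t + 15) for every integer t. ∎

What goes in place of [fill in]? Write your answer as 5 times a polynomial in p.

5(625p^5 + 2500p^4 + 4000p^3 + 3200p^2 + 1274p + 203)

The residues treated are {2, 3, 0, 1}, so the missing case is t ≡ 4 (mod 5); write t = 5p+4.
Then (5p+4)^5 - 6(5p+4) + 15 = 3125p^5 + 12500p^4 + 20000p^3 + 16000p^2 + 6370p + 1015 = 5(625p^5 + 2500p^4 + 4000p^3 + 3200p^2 + 1274p + 203).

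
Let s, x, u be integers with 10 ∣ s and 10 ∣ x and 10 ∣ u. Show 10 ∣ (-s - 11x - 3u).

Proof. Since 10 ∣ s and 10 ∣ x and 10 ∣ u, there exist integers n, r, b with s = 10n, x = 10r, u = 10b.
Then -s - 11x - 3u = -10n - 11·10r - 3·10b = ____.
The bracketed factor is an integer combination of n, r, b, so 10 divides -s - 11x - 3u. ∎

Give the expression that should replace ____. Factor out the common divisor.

Each term has a factor of 10: -10n - 11·10r - 3·10b = 10·(-3b - n - 11r).
Since -3b - n - 11r is an integer, 10 ∣ (-s - 11x - 3u).

10(-3b - n - 11r)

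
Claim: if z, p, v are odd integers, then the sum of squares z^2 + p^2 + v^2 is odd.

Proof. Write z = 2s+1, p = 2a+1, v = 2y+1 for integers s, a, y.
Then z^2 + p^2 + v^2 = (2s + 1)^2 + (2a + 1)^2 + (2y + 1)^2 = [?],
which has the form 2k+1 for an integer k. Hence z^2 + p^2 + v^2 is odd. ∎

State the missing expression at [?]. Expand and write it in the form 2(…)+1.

Expanding: (2s + 1)^2 + (2a + 1)^2 + (2y + 1)^2 = 4a^2 + 4a + 4s^2 + 4s + 4y^2 + 4y + 3.
Every term except the constant is even, so this is 2(2a^2 + 2a + 2s^2 + 2s + 2y^2 + 2y + 1) + 1,
and 2a^2 + 2a + 2s^2 + 2s + 2y^2 + 2y + 1 ∈ ℤ gives the required form.

2(2a^2 + 2a + 2s^2 + 2s + 2y^2 + 2y + 1) + 1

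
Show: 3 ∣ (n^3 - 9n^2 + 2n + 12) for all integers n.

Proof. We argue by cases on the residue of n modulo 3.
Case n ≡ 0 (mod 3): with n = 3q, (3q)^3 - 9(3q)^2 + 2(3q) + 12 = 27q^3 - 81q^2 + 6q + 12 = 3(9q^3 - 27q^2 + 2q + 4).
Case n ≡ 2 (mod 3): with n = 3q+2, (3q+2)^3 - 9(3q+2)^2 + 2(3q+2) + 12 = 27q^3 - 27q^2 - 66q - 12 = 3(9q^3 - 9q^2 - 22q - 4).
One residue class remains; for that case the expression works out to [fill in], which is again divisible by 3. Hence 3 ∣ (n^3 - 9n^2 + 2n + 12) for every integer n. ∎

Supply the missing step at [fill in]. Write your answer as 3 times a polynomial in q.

3(9q^3 - 18q^2 - 13q + 2)

The residues treated are {0, 2}, so the missing case is n ≡ 1 (mod 3); write n = 3q+1.
Then (3q+1)^3 - 9(3q+1)^2 + 2(3q+1) + 12 = 27q^3 - 54q^2 - 39q + 6 = 3(9q^3 - 18q^2 - 13q + 2).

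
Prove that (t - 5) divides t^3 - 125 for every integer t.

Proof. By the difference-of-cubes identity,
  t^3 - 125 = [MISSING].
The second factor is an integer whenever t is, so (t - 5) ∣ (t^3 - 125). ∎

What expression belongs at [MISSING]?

a^3 - b^3 = (a - b)(a^2 + ab + b^2). With a = t, b = 5:
t^3 - 125 = (t - 5)(t^2 + 5t + 25).

(t - 5)(t^2 + 5t + 25)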